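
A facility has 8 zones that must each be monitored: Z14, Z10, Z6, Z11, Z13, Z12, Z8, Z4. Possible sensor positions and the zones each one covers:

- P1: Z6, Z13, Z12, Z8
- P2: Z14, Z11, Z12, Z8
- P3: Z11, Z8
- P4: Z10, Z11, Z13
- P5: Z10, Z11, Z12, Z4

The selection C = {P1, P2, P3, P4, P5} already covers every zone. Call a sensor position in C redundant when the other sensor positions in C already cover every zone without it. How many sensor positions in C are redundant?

2

Drop P1: Z6 uncovered — not redundant.
Drop P2: Z14 uncovered — not redundant.
Drop P3: the rest still cover every zone — redundant.
Drop P4: the rest still cover every zone — redundant.
Drop P5: Z4 uncovered — not redundant.
2 redundant: P3, P4.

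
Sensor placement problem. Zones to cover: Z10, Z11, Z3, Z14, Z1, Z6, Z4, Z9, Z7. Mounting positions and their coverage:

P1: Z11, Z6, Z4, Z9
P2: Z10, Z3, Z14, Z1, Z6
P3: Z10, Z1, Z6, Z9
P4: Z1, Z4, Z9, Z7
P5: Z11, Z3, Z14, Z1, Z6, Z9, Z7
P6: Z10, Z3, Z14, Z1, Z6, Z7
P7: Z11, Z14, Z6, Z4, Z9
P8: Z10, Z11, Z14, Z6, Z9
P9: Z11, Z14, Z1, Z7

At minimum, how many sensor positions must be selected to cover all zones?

2

P1, P6 together cover {Z10, Z11, Z3, Z14, Z1, Z6, Z4, Z9, Z7} — every zone.
No single sensor position contains all 9 zones, so 2 is optimal.
Greedy (largest uncovered first) would take P5, P1, P2 — 3 sensor positions — but 2 suffice.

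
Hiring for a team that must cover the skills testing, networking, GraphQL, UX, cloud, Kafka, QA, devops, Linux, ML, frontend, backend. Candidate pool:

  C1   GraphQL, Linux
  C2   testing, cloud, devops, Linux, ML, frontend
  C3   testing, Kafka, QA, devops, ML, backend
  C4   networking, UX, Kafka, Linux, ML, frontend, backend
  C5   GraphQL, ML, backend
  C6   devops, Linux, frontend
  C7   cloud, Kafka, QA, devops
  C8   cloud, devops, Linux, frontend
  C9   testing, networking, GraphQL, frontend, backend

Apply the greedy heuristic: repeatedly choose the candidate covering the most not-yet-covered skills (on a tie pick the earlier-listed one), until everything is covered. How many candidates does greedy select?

Pick 1: C4 covers 7 new skills (networking, UX, Kafka, Linux, ML, frontend, backend).
Pick 2: C2 covers 3 new skills (testing, cloud, devops).
Pick 3: C1 covers 1 new skills (GraphQL).
Pick 4: C3 covers 1 new skills (QA).
Greedy uses 4 candidates. (The true minimum is 3.)

4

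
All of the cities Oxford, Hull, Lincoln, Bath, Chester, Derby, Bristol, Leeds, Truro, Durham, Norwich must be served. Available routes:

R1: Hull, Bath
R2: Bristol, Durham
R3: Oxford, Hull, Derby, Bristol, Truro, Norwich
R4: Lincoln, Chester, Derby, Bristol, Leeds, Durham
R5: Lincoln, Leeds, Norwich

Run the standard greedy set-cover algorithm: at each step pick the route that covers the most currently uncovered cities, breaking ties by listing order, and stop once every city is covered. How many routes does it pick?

3

Pick 1: R3 covers 6 new cities (Oxford, Hull, Derby, Bristol, Truro, Norwich).
Pick 2: R4 covers 4 new cities (Lincoln, Chester, Leeds, Durham).
Pick 3: R1 covers 1 new cities (Bath).
Greedy uses 3 routes.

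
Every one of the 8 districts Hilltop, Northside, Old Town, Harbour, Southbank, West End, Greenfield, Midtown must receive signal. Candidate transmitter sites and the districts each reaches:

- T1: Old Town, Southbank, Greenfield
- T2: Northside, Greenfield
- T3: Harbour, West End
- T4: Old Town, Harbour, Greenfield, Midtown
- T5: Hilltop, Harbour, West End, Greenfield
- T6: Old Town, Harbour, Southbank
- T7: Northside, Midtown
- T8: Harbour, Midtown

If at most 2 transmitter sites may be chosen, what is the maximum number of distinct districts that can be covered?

6

Choosing T1, T5 covers {Hilltop, Old Town, Harbour, Southbank, West End, Greenfield} — 6 districts.
No choice of 2 transmitter sites does better; here Northside, Midtown are left uncovered.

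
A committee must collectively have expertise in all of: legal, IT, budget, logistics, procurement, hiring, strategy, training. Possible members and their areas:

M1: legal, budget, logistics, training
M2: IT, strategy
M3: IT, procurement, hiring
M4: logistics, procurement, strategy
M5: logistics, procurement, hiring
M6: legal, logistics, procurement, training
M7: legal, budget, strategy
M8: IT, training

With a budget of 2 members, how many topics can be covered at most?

Choosing M1, M3 covers {legal, IT, budget, logistics, procurement, hiring, training} — 7 topics.
No choice of 2 members does better; here strategy is left uncovered.

7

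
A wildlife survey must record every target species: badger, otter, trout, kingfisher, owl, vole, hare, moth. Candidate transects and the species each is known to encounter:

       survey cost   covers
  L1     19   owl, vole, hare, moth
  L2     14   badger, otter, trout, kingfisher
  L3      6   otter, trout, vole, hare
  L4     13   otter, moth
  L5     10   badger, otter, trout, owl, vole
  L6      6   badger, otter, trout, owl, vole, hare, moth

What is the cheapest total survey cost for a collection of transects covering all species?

L2, L6 cover every species at survey cost 14 + 6 = 20.
Any cover uses at least 2 transects; among all covering selections none totals below 20.

20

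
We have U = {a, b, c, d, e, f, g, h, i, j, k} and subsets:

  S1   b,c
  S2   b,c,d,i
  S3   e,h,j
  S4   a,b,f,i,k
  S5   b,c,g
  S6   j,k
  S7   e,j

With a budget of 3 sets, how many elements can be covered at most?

Choosing S2, S3, S4 covers {a, b, c, d, e, f, h, i, j, k} — 10 elements.
No choice of 3 sets does better; here g is left uncovered.

10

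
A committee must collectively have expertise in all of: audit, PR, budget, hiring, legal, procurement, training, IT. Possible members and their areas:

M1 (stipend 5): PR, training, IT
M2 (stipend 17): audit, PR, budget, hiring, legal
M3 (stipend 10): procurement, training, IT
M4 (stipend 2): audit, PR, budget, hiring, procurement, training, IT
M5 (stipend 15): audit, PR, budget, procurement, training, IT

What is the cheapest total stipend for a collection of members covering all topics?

M2, M4 cover every topic at stipend 17 + 2 = 19.
Any cover uses at least 2 members; among all covering selections none totals below 19.

19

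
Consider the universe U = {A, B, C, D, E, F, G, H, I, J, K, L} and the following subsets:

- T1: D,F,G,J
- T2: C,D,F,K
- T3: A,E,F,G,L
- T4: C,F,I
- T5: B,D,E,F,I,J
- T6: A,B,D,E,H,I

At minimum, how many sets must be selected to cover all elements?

T1, T2, T3, T6 together cover {A, B, C, D, E, F, G, H, I, J, K, L} — every element.
No 3 of the 6 sets cover everything (all 20 triples fall short), so 4 is minimum.

4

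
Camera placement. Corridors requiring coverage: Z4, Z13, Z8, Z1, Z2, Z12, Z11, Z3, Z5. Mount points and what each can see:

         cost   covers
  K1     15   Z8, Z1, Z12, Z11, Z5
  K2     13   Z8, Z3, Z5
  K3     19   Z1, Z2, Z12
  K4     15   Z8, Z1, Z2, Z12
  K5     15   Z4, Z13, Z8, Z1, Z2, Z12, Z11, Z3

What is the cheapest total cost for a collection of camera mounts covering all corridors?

K2, K5 cover every corridor at cost 13 + 15 = 28.
Any cover uses at least 2 camera mounts; among all covering selections none totals below 28.

28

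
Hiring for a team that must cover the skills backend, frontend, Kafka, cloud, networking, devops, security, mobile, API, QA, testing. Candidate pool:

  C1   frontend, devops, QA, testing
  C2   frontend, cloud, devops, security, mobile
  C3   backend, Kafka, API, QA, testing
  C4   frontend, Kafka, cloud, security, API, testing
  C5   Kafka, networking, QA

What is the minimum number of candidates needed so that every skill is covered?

C2, C3, C5 together cover {backend, frontend, Kafka, cloud, networking, devops, security, mobile, API, QA, testing} — every skill.
No 2 of the 5 candidates cover everything (all 10 pairs fall short), so 3 is minimum.

3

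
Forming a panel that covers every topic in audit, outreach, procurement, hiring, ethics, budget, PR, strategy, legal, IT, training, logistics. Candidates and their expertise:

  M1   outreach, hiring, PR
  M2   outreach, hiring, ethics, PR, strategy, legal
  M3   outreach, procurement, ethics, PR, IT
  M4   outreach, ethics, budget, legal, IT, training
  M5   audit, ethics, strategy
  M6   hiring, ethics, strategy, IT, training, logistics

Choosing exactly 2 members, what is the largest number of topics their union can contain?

Choosing M2, M4 covers {outreach, hiring, ethics, budget, PR, strategy, legal, IT, training} — 9 topics.
No choice of 2 members does better; here audit, procurement, logistics are left uncovered.

9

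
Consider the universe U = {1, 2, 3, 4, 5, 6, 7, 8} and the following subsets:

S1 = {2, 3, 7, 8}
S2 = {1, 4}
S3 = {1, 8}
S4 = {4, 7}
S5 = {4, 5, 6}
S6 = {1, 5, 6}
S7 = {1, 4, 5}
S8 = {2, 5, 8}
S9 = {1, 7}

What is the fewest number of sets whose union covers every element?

S1, S2, S5 together cover {1, 2, 3, 4, 5, 6, 7, 8} — every element.
No 2 of the 9 sets cover everything (all 36 pairs fall short), so 3 is minimum.

3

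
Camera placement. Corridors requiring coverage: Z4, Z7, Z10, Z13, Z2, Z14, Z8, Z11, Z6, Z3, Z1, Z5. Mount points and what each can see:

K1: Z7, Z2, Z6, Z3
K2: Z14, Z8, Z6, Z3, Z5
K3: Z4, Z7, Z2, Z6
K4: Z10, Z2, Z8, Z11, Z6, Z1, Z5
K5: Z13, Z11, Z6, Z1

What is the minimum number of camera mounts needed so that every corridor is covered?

4

K2, K3, K4, K5 together cover {Z4, Z7, Z10, Z13, Z2, Z14, Z8, Z11, Z6, Z3, Z1, Z5} — every corridor.
No 3 of the 5 camera mounts cover everything (all 10 triples fall short), so 4 is minimum.
Greedy (largest uncovered first) would take K4, K1, K2, K3, K5 — 5 camera mounts — but 4 suffice.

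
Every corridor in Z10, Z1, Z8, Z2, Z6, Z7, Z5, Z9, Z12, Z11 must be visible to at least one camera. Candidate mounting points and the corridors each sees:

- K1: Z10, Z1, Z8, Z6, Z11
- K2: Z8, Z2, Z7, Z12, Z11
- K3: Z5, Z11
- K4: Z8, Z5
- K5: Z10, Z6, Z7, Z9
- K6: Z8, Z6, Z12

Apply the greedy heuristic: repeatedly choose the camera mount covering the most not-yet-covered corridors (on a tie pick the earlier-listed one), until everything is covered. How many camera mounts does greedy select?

4

Pick 1: K1 covers 5 new corridors (Z10, Z1, Z8, Z6, Z11).
Pick 2: K2 covers 3 new corridors (Z2, Z7, Z12).
Pick 3: K3 covers 1 new corridors (Z5).
Pick 4: K5 covers 1 new corridors (Z9).
Greedy uses 4 camera mounts.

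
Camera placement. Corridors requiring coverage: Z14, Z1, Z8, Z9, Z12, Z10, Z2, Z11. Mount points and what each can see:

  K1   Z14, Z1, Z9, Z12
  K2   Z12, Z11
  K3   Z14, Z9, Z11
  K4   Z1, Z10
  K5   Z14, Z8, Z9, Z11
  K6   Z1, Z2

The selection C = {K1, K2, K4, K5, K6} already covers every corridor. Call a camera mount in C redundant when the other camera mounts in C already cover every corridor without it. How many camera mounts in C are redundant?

2

Drop K1: the rest still cover every corridor — redundant.
Drop K2: the rest still cover every corridor — redundant.
Drop K4: Z10 uncovered — not redundant.
Drop K5: Z8 uncovered — not redundant.
Drop K6: Z2 uncovered — not redundant.
2 redundant: K1, K2.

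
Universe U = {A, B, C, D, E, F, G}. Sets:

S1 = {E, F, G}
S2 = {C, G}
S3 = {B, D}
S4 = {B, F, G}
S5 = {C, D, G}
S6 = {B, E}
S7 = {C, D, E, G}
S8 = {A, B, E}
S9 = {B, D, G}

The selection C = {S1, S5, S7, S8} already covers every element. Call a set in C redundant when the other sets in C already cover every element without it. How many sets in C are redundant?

Drop S1: F uncovered — not redundant.
Drop S5: the rest still cover every element — redundant.
Drop S7: the rest still cover every element — redundant.
Drop S8: A, B uncovered — not redundant.
2 redundant: S5, S7.

2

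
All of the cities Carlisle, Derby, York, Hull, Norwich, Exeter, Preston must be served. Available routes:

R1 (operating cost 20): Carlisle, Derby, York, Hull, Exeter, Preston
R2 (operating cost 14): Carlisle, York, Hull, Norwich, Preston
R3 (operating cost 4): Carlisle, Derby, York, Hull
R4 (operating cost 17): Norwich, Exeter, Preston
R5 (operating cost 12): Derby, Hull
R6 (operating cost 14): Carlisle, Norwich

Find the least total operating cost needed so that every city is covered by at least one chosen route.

R3, R4 cover every city at operating cost 4 + 17 = 21.
Any cover uses at least 2 routes; among all covering selections none totals below 21.

21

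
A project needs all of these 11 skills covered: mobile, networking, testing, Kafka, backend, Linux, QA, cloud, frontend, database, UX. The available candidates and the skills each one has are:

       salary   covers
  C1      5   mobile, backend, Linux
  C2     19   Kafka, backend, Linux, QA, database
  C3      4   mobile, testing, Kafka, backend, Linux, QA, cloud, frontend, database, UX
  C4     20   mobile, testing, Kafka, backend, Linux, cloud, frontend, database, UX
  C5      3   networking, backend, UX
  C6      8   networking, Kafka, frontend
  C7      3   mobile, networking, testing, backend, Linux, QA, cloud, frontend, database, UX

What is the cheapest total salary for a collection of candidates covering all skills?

7

C3, C5 cover every skill at salary 4 + 3 = 7.
Any cover uses at least 2 candidates; among all covering selections none totals below 7.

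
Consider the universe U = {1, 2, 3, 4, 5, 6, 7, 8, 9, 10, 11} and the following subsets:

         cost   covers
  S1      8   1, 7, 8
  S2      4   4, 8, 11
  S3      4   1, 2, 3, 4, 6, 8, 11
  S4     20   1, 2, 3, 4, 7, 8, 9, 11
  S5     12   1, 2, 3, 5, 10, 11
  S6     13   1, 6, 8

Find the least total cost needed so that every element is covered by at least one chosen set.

S3, S4, S5 cover every element at cost 4 + 20 + 12 = 36.
Any cover uses at least 3 sets; among all covering selections none totals below 36.

36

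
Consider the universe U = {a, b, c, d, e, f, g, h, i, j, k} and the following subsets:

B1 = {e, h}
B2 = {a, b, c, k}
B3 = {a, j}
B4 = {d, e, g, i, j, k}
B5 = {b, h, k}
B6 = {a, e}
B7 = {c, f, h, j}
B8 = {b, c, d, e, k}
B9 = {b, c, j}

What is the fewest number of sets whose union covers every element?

B2, B4, B7 together cover {a, b, c, d, e, f, g, h, i, j, k} — every element.
No 2 of the 9 sets cover everything (all 36 pairs fall short), so 3 is minimum.

3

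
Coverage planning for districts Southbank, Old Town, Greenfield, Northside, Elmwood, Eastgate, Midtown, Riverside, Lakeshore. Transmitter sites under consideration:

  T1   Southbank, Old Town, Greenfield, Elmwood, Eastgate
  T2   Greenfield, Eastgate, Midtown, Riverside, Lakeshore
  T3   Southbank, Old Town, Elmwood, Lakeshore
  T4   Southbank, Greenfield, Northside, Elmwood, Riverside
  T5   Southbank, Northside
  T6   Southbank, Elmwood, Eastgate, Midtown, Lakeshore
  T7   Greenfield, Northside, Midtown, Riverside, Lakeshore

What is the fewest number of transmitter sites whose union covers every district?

2

T1, T7 together cover {Southbank, Old Town, Greenfield, Northside, Elmwood, Eastgate, Midtown, Riverside, Lakeshore} — every district.
No single transmitter site contains all 9 districts, so 2 is optimal.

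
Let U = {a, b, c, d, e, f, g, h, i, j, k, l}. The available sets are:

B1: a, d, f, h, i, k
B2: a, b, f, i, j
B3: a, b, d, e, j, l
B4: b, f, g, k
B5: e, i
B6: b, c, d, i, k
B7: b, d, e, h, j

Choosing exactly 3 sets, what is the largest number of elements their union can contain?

11

Choosing B1, B3, B4 covers {a, b, d, e, f, g, h, i, j, k, l} — 11 elements.
No choice of 3 sets does better; here c is left uncovered.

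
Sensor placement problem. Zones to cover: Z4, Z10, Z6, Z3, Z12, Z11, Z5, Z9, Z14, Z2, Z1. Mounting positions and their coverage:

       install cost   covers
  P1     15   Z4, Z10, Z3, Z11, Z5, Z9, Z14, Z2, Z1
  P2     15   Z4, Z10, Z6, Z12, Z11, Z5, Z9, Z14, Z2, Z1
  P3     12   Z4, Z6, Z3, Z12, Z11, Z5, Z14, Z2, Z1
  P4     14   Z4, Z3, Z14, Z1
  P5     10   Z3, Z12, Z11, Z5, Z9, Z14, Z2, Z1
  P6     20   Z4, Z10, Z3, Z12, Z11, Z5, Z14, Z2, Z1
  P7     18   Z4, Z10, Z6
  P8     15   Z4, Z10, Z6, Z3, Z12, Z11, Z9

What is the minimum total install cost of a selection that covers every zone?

P2, P5 cover every zone at install cost 15 + 10 = 25.
Any cover uses at least 2 sensor positions; among all covering selections none totals below 25.

25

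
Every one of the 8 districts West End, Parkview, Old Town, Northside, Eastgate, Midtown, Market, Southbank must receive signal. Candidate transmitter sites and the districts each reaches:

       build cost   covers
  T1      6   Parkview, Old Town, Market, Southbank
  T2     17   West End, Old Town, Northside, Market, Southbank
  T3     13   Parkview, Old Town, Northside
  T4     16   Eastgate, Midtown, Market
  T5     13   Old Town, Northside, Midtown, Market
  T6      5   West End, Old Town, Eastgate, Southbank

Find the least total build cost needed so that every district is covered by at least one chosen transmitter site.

24

T1, T5, T6 cover every district at build cost 6 + 13 + 5 = 24.
Any cover uses at least 3 transmitter sites; among all covering selections none totals below 24.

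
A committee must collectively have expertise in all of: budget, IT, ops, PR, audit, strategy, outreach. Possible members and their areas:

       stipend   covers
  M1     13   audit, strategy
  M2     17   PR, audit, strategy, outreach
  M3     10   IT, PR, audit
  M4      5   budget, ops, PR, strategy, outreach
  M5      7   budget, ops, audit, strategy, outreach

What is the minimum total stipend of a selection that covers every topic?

M3, M4 cover every topic at stipend 10 + 5 = 15.
Any cover uses at least 2 members; among all covering selections none totals below 15.

15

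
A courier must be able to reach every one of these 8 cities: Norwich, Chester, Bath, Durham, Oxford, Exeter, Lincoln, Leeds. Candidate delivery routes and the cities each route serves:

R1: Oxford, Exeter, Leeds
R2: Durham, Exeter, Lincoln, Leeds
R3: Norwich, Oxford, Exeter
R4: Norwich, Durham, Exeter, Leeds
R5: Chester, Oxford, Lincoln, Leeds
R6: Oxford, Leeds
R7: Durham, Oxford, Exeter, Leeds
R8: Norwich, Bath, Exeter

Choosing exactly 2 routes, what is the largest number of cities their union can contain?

7

Choosing R4, R5 covers {Norwich, Chester, Durham, Oxford, Exeter, Lincoln, Leeds} — 7 cities.
No choice of 2 routes does better; here Bath is left uncovered.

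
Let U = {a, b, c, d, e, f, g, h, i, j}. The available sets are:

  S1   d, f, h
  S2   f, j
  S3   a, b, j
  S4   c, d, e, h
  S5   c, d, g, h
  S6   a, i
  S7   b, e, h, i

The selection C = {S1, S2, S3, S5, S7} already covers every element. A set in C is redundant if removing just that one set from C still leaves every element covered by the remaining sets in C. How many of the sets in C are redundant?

2

Drop S1: the rest still cover every element — redundant.
Drop S2: the rest still cover every element — redundant.
Drop S3: a uncovered — not redundant.
Drop S5: c, g uncovered — not redundant.
Drop S7: e, i uncovered — not redundant.
2 redundant: S1, S2.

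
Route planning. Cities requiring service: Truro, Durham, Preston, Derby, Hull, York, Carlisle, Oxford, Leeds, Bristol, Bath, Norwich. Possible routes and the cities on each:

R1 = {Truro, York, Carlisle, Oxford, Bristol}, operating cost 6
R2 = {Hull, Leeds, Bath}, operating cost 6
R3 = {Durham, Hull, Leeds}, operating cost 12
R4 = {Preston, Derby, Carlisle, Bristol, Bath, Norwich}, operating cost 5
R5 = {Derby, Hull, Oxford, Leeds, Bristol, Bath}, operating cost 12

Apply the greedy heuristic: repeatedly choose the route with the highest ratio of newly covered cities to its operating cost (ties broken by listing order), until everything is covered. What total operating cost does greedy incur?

29

Pick 1: R4 adds 6 new (Preston, Derby, Carlisle, Bristol, Bath, Norwich) at operating cost 5 (ratio 6/5).
Pick 2: R1 adds 3 new (Truro, York, Oxford) at operating cost 6 (ratio 3/6).
Pick 3: R2 adds 2 new (Hull, Leeds) at operating cost 6 (ratio 2/6).
Pick 4: R3 adds 1 new (Durham) at operating cost 12 (ratio 1/12).
Greedy total operating cost: 5 + 6 + 6 + 12 = 29. (The true optimum is 23, so greedy overshoots here.)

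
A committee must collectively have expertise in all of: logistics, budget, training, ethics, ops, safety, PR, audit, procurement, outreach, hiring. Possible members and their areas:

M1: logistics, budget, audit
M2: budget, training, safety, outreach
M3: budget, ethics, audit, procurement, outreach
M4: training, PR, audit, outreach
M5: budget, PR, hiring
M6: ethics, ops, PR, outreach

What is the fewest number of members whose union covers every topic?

M1, M2, M3, M5, M6 together cover {logistics, budget, training, ethics, ops, safety, PR, audit, procurement, outreach, hiring} — every topic.
No 4 of the 6 members cover everything (all 15 size-4 selections fall short), so 5 is minimum.

5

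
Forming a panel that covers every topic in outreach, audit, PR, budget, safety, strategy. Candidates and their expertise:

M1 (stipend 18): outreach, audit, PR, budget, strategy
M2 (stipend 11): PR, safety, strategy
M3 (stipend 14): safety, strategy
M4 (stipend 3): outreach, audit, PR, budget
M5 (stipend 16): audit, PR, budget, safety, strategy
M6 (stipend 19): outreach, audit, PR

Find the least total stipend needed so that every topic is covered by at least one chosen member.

M2, M4 cover every topic at stipend 11 + 3 = 14.
Any cover uses at least 2 members; among all covering selections none totals below 14.

14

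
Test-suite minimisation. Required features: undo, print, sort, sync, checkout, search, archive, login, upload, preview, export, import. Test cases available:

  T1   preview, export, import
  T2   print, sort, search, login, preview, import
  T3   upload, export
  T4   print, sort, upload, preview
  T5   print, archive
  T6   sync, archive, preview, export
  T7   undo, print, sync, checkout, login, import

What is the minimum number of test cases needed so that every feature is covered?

T2, T3, T5, T7 together cover {undo, print, sort, sync, checkout, search, archive, login, upload, preview, export, import} — every feature.
No 3 of the 7 test cases cover everything (all 35 triples fall short), so 4 is minimum.

4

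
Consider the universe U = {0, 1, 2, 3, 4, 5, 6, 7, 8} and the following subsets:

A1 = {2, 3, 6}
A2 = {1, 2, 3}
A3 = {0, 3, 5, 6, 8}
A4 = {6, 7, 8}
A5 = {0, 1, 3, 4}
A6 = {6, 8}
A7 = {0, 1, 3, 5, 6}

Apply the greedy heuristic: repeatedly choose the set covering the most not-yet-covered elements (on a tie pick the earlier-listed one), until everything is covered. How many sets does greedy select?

Pick 1: A3 covers 5 new elements (0, 3, 5, 6, 8).
Pick 2: A2 covers 2 new elements (1, 2).
Pick 3: A4 covers 1 new elements (7).
Pick 4: A5 covers 1 new elements (4).
Greedy uses 4 sets.

4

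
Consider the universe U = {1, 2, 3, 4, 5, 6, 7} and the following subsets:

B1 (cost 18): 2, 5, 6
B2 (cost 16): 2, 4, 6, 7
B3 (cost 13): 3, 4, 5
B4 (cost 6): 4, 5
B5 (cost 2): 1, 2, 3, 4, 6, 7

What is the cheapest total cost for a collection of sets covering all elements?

B4, B5 cover every element at cost 6 + 2 = 8.
Any cover uses at least 2 sets; among all covering selections none totals below 8.

8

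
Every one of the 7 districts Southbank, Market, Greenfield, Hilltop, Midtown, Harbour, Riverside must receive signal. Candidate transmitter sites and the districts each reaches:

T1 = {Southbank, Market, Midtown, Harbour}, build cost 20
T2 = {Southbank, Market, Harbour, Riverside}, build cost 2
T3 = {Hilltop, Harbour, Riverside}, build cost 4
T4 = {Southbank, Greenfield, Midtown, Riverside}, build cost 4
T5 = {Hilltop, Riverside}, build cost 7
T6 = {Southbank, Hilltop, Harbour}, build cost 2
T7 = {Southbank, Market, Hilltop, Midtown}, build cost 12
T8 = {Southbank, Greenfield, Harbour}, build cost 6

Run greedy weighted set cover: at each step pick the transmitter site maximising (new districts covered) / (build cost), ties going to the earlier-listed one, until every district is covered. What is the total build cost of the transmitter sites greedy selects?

8

Pick 1: T2 adds 4 new (Southbank, Market, Harbour, Riverside) at build cost 2 (ratio 4/2).
Pick 2: T4 adds 2 new (Greenfield, Midtown) at build cost 4 (ratio 2/4).
Pick 3: T6 adds 1 new (Hilltop) at build cost 2 (ratio 1/2).
Greedy total build cost: 2 + 4 + 2 = 8.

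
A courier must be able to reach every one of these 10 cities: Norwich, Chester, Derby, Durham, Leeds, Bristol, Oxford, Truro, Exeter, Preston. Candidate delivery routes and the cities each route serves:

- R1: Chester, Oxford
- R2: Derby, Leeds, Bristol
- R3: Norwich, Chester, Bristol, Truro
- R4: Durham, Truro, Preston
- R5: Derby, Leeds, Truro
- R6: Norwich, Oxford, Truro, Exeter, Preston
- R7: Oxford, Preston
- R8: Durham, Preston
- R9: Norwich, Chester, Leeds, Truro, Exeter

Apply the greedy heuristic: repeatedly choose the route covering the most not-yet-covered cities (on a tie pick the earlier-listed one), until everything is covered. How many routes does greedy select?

4

Pick 1: R6 covers 5 new cities (Norwich, Oxford, Truro, Exeter, Preston).
Pick 2: R2 covers 3 new cities (Derby, Leeds, Bristol).
Pick 3: R1 covers 1 new cities (Chester).
Pick 4: R4 covers 1 new cities (Durham).
Greedy uses 4 routes.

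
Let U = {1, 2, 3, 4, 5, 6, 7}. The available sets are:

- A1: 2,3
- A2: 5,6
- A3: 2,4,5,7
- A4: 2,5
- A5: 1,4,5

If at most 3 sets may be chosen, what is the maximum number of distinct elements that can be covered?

Choosing A1, A2, A3 covers {2, 3, 4, 5, 6, 7} — 6 elements.
No choice of 3 sets does better; here 1 is left uncovered.

6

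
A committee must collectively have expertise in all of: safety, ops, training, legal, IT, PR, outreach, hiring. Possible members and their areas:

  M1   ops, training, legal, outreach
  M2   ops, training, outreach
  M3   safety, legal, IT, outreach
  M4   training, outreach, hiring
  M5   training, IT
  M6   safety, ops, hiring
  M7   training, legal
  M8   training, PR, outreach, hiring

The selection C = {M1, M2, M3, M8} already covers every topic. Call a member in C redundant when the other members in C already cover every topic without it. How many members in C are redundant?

Drop M1: the rest still cover every topic — redundant.
Drop M2: the rest still cover every topic — redundant.
Drop M3: safety, IT uncovered — not redundant.
Drop M8: PR, hiring uncovered — not redundant.
2 redundant: M1, M2.

2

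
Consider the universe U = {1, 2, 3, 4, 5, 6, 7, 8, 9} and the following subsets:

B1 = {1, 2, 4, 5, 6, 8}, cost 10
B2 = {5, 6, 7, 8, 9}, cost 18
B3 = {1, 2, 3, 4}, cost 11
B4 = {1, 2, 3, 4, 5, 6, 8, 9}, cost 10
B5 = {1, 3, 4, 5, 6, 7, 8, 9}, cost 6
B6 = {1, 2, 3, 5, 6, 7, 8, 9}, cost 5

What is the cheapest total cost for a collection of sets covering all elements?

B5, B6 cover every element at cost 6 + 5 = 11.
Any cover uses at least 2 sets; among all covering selections none totals below 11.

11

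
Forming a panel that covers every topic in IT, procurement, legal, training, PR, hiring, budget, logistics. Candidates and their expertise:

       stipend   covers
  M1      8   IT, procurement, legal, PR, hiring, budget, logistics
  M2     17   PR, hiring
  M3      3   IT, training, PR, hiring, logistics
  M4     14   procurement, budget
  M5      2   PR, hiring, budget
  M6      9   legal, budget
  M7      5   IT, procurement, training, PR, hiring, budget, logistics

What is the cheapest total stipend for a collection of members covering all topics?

M1, M3 cover every topic at stipend 8 + 3 = 11.
Any cover uses at least 2 members; among all covering selections none totals below 11.
Greedy by coverage-per-stipend would pick M3, M5, M1 for 13 — worse than the optimum 11.

11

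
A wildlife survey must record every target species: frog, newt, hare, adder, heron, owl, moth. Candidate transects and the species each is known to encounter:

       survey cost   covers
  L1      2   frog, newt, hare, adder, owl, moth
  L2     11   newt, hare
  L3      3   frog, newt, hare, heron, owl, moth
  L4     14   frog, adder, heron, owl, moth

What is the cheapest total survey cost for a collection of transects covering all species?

L1, L3 cover every species at survey cost 2 + 3 = 5.
Any cover uses at least 2 transects; among all covering selections none totals below 5.

5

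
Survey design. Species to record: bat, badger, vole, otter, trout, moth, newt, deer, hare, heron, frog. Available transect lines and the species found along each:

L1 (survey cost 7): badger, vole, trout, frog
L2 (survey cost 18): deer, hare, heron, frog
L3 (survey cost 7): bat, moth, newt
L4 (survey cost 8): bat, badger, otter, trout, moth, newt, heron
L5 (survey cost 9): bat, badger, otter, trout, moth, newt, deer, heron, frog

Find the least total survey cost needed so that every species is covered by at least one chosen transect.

33

L1, L2, L4 cover every species at survey cost 7 + 18 + 8 = 33.
Any cover uses at least 3 transects; among all covering selections none totals below 33.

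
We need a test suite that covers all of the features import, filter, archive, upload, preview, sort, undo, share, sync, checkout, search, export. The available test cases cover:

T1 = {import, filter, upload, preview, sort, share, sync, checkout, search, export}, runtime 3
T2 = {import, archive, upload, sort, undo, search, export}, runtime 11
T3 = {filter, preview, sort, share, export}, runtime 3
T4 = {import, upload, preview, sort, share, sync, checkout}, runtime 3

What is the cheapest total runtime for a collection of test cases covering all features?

T1, T2 cover every feature at runtime 3 + 11 = 14.
Any cover uses at least 2 test cases; among all covering selections none totals below 14.

14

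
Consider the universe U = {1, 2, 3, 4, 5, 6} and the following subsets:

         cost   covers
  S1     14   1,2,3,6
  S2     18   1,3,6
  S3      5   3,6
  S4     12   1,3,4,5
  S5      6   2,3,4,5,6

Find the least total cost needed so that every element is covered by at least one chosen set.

S4, S5 cover every element at cost 12 + 6 = 18.
Any cover uses at least 2 sets; among all covering selections none totals below 18.

18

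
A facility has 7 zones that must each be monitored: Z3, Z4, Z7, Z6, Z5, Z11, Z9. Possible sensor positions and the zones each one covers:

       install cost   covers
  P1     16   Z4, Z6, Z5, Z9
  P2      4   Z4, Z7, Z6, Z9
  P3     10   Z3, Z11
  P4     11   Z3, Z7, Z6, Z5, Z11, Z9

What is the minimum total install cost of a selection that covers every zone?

P2, P4 cover every zone at install cost 4 + 11 = 15.
Any cover uses at least 2 sensor positions; among all covering selections none totals below 15.

15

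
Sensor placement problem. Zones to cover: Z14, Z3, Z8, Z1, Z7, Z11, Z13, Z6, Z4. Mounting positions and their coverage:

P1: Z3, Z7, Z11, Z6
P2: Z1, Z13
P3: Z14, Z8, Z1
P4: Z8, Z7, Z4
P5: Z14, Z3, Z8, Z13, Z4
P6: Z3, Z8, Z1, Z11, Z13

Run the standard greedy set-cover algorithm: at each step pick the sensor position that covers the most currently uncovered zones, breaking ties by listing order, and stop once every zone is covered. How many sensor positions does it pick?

3

Pick 1: P5 covers 5 new zones (Z14, Z3, Z8, Z13, Z4).
Pick 2: P1 covers 3 new zones (Z7, Z11, Z6).
Pick 3: P2 covers 1 new zones (Z1).
Greedy uses 3 sensor positions.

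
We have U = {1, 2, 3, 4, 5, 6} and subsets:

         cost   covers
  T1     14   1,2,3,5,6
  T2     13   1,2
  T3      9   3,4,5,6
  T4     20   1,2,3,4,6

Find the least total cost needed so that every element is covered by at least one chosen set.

T2, T3 cover every element at cost 13 + 9 = 22.
Any cover uses at least 2 sets; among all covering selections none totals below 22.

22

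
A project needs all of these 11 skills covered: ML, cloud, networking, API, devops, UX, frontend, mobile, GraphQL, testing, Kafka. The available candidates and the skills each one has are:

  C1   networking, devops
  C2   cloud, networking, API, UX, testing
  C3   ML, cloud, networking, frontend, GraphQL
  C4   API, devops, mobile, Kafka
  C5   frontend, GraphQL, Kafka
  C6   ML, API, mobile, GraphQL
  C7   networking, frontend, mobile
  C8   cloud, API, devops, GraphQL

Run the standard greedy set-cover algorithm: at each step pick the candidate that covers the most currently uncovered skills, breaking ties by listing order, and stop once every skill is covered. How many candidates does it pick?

Pick 1: C2 covers 5 new skills (cloud, networking, API, UX, testing).
Pick 2: C3 covers 3 new skills (ML, frontend, GraphQL).
Pick 3: C4 covers 3 new skills (devops, mobile, Kafka).
Greedy uses 3 candidates.

3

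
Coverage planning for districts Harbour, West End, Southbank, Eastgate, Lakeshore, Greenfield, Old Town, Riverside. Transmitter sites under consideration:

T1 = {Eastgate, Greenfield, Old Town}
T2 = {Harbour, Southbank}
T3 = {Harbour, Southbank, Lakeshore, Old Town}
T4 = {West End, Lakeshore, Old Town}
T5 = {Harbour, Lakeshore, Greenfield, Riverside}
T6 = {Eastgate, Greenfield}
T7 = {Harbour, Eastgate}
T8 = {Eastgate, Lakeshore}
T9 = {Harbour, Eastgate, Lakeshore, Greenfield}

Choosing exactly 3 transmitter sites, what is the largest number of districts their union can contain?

7

Choosing T1, T2, T4 covers {Harbour, West End, Southbank, Eastgate, Lakeshore, Greenfield, Old Town} — 7 districts.
No choice of 3 transmitter sites does better; here Riverside is left uncovered.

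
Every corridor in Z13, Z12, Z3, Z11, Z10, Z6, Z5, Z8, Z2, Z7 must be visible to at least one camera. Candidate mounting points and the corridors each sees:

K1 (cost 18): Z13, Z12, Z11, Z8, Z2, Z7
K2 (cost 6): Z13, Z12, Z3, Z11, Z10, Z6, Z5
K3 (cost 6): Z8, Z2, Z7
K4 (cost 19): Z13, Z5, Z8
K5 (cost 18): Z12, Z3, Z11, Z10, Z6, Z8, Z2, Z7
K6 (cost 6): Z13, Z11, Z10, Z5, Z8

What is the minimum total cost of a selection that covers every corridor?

K2, K3 cover every corridor at cost 6 + 6 = 12.
Any cover uses at least 2 camera mounts; among all covering selections none totals below 12.

12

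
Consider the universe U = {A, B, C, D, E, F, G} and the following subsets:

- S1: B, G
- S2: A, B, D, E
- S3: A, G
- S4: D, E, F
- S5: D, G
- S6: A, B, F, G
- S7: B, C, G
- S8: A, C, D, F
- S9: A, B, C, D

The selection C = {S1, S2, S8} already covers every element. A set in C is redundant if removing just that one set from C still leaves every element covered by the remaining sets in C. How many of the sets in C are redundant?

0

Drop S1: G uncovered — not redundant.
Drop S2: E uncovered — not redundant.
Drop S8: C, F uncovered — not redundant.
None of the sets in C is redundant.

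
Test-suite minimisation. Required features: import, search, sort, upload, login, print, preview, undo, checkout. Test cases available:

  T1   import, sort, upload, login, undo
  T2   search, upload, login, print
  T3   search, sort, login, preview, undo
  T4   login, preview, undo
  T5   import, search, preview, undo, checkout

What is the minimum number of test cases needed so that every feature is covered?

T1, T2, T5 together cover {import, search, sort, upload, login, print, preview, undo, checkout} — every feature.
No 2 of the 5 test cases cover everything (all 10 pairs fall short), so 3 is minimum.

3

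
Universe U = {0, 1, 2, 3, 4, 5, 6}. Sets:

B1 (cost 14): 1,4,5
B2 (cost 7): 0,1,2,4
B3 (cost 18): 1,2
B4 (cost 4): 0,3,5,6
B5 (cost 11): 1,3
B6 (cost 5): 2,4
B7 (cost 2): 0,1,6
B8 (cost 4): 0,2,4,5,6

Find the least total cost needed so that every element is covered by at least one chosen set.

10

B4, B7, B8 cover every element at cost 4 + 2 + 4 = 10.
Any cover uses at least 2 sets; among all covering selections none totals below 10.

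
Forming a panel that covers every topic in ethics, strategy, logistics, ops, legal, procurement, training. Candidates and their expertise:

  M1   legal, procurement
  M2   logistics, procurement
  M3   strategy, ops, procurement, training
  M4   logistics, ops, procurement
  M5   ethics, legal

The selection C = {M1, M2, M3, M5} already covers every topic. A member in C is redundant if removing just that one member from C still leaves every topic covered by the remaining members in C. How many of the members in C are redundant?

Drop M1: the rest still cover every topic — redundant.
Drop M2: logistics uncovered — not redundant.
Drop M3: strategy, ops, training uncovered — not redundant.
Drop M5: ethics uncovered — not redundant.
1 redundant: M1.

1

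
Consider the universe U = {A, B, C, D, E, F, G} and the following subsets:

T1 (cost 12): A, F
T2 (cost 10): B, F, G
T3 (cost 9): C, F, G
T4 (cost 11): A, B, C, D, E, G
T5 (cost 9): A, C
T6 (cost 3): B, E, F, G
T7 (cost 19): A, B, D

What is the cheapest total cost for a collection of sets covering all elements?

14

T4, T6 cover every element at cost 11 + 3 = 14.
Any cover uses at least 2 sets; among all covering selections none totals below 14.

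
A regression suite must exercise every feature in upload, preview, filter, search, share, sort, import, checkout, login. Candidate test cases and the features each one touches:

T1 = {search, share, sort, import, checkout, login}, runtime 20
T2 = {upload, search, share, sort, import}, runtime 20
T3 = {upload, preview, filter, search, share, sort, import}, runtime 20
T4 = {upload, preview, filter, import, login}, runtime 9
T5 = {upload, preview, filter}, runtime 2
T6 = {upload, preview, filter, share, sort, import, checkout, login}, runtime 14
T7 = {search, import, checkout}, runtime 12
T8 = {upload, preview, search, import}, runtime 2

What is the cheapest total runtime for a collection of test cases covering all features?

T6, T8 cover every feature at runtime 14 + 2 = 16.
Any cover uses at least 2 test cases; among all covering selections none totals below 16.
Greedy by coverage-per-runtime would pick T8, T5, T6 for 18 — worse than the optimum 16.

16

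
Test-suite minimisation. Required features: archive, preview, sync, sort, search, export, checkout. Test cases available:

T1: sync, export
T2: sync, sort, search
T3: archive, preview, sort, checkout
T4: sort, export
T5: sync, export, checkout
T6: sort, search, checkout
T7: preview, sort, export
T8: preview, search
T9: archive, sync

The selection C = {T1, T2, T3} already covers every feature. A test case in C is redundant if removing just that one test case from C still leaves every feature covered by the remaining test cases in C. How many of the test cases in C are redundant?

0

Drop T1: export uncovered — not redundant.
Drop T2: search uncovered — not redundant.
Drop T3: archive, preview, checkout uncovered — not redundant.
None of the test cases in C is redundant.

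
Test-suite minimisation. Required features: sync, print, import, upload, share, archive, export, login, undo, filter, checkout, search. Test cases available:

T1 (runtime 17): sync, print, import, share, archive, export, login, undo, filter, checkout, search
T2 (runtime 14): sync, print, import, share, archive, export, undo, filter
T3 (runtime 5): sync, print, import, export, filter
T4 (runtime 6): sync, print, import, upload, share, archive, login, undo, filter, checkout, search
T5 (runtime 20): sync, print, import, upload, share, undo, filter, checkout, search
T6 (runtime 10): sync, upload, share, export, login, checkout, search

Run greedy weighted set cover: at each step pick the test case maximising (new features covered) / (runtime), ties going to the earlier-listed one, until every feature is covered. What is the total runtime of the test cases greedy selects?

Pick 1: T4 adds 11 new (sync, print, import, upload, share, archive, login, undo, filter, checkout, search) at runtime 6 (ratio 11/6).
Pick 2: T3 adds 1 new (export) at runtime 5 (ratio 1/5).
Greedy total runtime: 6 + 5 = 11.

11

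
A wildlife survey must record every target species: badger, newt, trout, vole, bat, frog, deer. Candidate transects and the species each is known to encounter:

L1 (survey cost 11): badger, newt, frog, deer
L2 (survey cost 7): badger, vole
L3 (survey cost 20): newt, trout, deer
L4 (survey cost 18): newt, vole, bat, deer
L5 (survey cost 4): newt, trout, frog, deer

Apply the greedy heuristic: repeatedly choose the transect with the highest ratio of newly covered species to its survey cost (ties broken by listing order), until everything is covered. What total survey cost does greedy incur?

Pick 1: L5 adds 4 new (newt, trout, frog, deer) at survey cost 4 (ratio 4/4).
Pick 2: L2 adds 2 new (badger, vole) at survey cost 7 (ratio 2/7).
Pick 3: L4 adds 1 new (bat) at survey cost 18 (ratio 1/18).
Greedy total survey cost: 4 + 7 + 18 = 29.

29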